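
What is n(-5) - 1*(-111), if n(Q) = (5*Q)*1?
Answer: 86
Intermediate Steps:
n(Q) = 5*Q
n(-5) - 1*(-111) = 5*(-5) - 1*(-111) = -25 + 111 = 86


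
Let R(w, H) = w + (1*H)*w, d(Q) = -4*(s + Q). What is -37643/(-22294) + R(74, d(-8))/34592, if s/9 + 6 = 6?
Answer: 339147151/192798512 ≈ 1.7591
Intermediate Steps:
s = 0 (s = -54 + 9*6 = -54 + 54 = 0)
d(Q) = -4*Q (d(Q) = -4*(0 + Q) = -4*Q)
R(w, H) = w + H*w
-37643/(-22294) + R(74, d(-8))/34592 = -37643/(-22294) + (74*(1 - 4*(-8)))/34592 = -37643*(-1/22294) + (74*(1 + 32))*(1/34592) = 37643/22294 + (74*33)*(1/34592) = 37643/22294 + 2442*(1/34592) = 37643/22294 + 1221/17296 = 339147151/192798512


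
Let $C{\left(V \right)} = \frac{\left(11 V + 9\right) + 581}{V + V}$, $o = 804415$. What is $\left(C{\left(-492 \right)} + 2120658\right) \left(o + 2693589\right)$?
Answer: $\frac{912424738917647}{123} \approx 7.4181 \cdot 10^{12}$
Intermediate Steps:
$C{\left(V \right)} = \frac{590 + 11 V}{2 V}$ ($C{\left(V \right)} = \frac{\left(9 + 11 V\right) + 581}{2 V} = \left(590 + 11 V\right) \frac{1}{2 V} = \frac{590 + 11 V}{2 V}$)
$\left(C{\left(-492 \right)} + 2120658\right) \left(o + 2693589\right) = \left(\left(\frac{11}{2} + \frac{295}{-492}\right) + 2120658\right) \left(804415 + 2693589\right) = \left(\left(\frac{11}{2} + 295 \left(- \frac{1}{492}\right)\right) + 2120658\right) 3498004 = \left(\left(\frac{11}{2} - \frac{295}{492}\right) + 2120658\right) 3498004 = \left(\frac{2411}{492} + 2120658\right) 3498004 = \frac{1043366147}{492} \cdot 3498004 = \frac{912424738917647}{123}$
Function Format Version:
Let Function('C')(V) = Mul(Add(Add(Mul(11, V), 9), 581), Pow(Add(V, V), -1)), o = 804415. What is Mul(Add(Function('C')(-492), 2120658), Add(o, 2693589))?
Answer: Rational(912424738917647, 123) ≈ 7.4181e+12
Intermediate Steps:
Function('C')(V) = Mul(Rational(1, 2), Pow(V, -1), Add(590, Mul(11, V))) (Function('C')(V) = Mul(Add(Add(9, Mul(11, V)), 581), Pow(Mul(2, V), -1)) = Mul(Add(590, Mul(11, V)), Mul(Rational(1, 2), Pow(V, -1))) = Mul(Rational(1, 2), Pow(V, -1), Add(590, Mul(11, V))))
Mul(Add(Function('C')(-492), 2120658), Add(o, 2693589)) = Mul(Add(Add(Rational(11, 2), Mul(295, Pow(-492, -1))), 2120658), Add(804415, 2693589)) = Mul(Add(Add(Rational(11, 2), Mul(295, Rational(-1, 492))), 2120658), 3498004) = Mul(Add(Add(Rational(11, 2), Rational(-295, 492)), 2120658), 3498004) = Mul(Add(Rational(2411, 492), 2120658), 3498004) = Mul(Rational(1043366147, 492), 3498004) = Rational(912424738917647, 123)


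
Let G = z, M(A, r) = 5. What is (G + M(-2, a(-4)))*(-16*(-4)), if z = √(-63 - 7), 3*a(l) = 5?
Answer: 320 + 64*I*√70 ≈ 320.0 + 535.46*I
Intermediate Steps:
a(l) = 5/3 (a(l) = (⅓)*5 = 5/3)
z = I*√70 (z = √(-70) = I*√70 ≈ 8.3666*I)
G = I*√70 ≈ 8.3666*I
(G + M(-2, a(-4)))*(-16*(-4)) = (I*√70 + 5)*(-16*(-4)) = (5 + I*√70)*64 = 320 + 64*I*√70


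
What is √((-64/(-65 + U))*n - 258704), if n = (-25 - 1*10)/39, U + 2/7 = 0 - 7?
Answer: 4*I*√1574181308271/9867 ≈ 508.63*I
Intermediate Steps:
U = -51/7 (U = -2/7 + (0 - 7) = -2/7 - 7 = -51/7 ≈ -7.2857)
n = -35/39 (n = (-25 - 10)*(1/39) = -35*1/39 = -35/39 ≈ -0.89744)
√((-64/(-65 + U))*n - 258704) = √((-64/(-65 - 51/7))*(-35/39) - 258704) = √((-64/(-506/7))*(-35/39) - 258704) = √(-7/506*(-64)*(-35/39) - 258704) = √((224/253)*(-35/39) - 258704) = √(-7840/9867 - 258704) = √(-2552640208/9867) = 4*I*√1574181308271/9867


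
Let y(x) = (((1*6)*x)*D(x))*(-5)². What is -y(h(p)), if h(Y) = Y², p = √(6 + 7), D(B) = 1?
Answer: -1950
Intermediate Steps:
p = √13 ≈ 3.6056
y(x) = 150*x (y(x) = (((1*6)*x)*1)*(-5)² = ((6*x)*1)*25 = (6*x)*25 = 150*x)
-y(h(p)) = -150*(√13)² = -150*13 = -1*1950 = -1950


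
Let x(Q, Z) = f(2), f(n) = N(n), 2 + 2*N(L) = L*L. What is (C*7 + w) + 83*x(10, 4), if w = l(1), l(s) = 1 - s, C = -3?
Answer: 62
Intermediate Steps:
N(L) = -1 + L²/2 (N(L) = -1 + (L*L)/2 = -1 + L²/2)
f(n) = -1 + n²/2
x(Q, Z) = 1 (x(Q, Z) = -1 + (½)*2² = -1 + (½)*4 = -1 + 2 = 1)
w = 0 (w = 1 - 1*1 = 1 - 1 = 0)
(C*7 + w) + 83*x(10, 4) = (-3*7 + 0) + 83*1 = (-21 + 0) + 83 = -21 + 83 = 62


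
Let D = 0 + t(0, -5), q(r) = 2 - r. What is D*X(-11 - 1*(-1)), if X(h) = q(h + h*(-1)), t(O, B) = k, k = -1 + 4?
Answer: 6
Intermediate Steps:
k = 3
t(O, B) = 3
X(h) = 2 (X(h) = 2 - (h + h*(-1)) = 2 - (h - h) = 2 - 1*0 = 2 + 0 = 2)
D = 3 (D = 0 + 3 = 3)
D*X(-11 - 1*(-1)) = 3*2 = 6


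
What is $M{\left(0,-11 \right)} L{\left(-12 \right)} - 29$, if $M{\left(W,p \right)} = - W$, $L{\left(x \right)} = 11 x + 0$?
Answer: $-29$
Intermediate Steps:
$L{\left(x \right)} = 11 x$
$M{\left(0,-11 \right)} L{\left(-12 \right)} - 29 = \left(-1\right) 0 \cdot 11 \left(-12\right) - 29 = 0 \left(-132\right) - 29 = 0 - 29 = -29$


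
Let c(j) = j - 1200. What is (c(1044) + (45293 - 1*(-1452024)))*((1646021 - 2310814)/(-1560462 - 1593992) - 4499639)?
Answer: -21250558873713508393/3154454 ≈ -6.7367e+12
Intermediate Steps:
c(j) = -1200 + j
(c(1044) + (45293 - 1*(-1452024)))*((1646021 - 2310814)/(-1560462 - 1593992) - 4499639) = ((-1200 + 1044) + (45293 - 1*(-1452024)))*((1646021 - 2310814)/(-1560462 - 1593992) - 4499639) = (-156 + (45293 + 1452024))*(-664793/(-3154454) - 4499639) = (-156 + 1497317)*(-664793*(-1/3154454) - 4499639) = 1497161*(664793/3154454 - 4499639) = 1497161*(-14193903577313/3154454) = -21250558873713508393/3154454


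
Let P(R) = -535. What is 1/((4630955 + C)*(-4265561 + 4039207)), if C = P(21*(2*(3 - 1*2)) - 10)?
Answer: -1/1048114088680 ≈ -9.5409e-13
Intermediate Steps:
C = -535
1/((4630955 + C)*(-4265561 + 4039207)) = 1/((4630955 - 535)*(-4265561 + 4039207)) = 1/(4630420*(-226354)) = 1/(-1048114088680) = -1/1048114088680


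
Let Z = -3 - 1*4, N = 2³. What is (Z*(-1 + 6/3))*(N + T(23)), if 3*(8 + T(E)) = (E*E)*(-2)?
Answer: 7406/3 ≈ 2468.7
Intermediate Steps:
N = 8
Z = -7 (Z = -3 - 4 = -7)
T(E) = -8 - 2*E²/3 (T(E) = -8 + ((E*E)*(-2))/3 = -8 + (E²*(-2))/3 = -8 + (-2*E²)/3 = -8 - 2*E²/3)
(Z*(-1 + 6/3))*(N + T(23)) = (-7*(-1 + 6/3))*(8 + (-8 - ⅔*23²)) = (-7*(-1 + 6*(⅓)))*(8 + (-8 - ⅔*529)) = (-7*(-1 + 2))*(8 + (-8 - 1058/3)) = (-7*1)*(8 - 1082/3) = -7*(-1058/3) = 7406/3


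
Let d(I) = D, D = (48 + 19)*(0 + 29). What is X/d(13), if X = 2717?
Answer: 2717/1943 ≈ 1.3984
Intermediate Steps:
D = 1943 (D = 67*29 = 1943)
d(I) = 1943
X/d(13) = 2717/1943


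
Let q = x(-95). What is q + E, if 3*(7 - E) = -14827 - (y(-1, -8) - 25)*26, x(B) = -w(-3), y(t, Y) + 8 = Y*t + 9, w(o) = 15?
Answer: 14387/3 ≈ 4795.7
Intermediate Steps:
y(t, Y) = 1 + Y*t (y(t, Y) = -8 + (Y*t + 9) = -8 + (9 + Y*t) = 1 + Y*t)
x(B) = -15 (x(B) = -1*15 = -15)
q = -15
E = 14432/3 (E = 7 - (-14827 - ((1 - 8*(-1)) - 25)*26)/3 = 7 - (-14827 - ((1 + 8) - 25)*26)/3 = 7 - (-14827 - (9 - 25)*26)/3 = 7 - (-14827 - (-16)*26)/3 = 7 - (-14827 - 1*(-416))/3 = 7 - (-14827 + 416)/3 = 7 - 1/3*(-14411) = 7 + 14411/3 = 14432/3 ≈ 4810.7)
q + E = -15 + 14432/3 = 14387/3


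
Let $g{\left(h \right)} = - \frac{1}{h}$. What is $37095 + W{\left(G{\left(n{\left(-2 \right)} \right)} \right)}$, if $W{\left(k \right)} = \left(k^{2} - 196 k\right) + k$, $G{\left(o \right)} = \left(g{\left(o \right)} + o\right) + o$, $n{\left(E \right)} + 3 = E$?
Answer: $\frac{977551}{25} \approx 39102.0$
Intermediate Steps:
$n{\left(E \right)} = -3 + E$
$G{\left(o \right)} = - \frac{1}{o} + 2 o$ ($G{\left(o \right)} = \left(- \frac{1}{o} + o\right) + o = \left(o - \frac{1}{o}\right) + o = - \frac{1}{o} + 2 o$)
$W{\left(k \right)} = k^{2} - 195 k$
$37095 + W{\left(G{\left(n{\left(-2 \right)} \right)} \right)} = 37095 + \left(- \frac{1}{-3 - 2} + 2 \left(-3 - 2\right)\right) \left(-195 + \left(- \frac{1}{-3 - 2} + 2 \left(-3 - 2\right)\right)\right) = 37095 + \left(- \frac{1}{-5} + 2 \left(-5\right)\right) \left(-195 + \left(- \frac{1}{-5} + 2 \left(-5\right)\right)\right) = 37095 + \left(\left(-1\right) \left(- \frac{1}{5}\right) - 10\right) \left(-195 - \frac{49}{5}\right) = 37095 + \left(\frac{1}{5} - 10\right) \left(-195 + \left(\frac{1}{5} - 10\right)\right) = 37095 - \frac{49 \left(-195 - \frac{49}{5}\right)}{5} = 37095 - - \frac{50176}{25} = 37095 + \frac{50176}{25} = \frac{977551}{25}$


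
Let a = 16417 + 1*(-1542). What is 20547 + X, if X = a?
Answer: 35422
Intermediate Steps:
a = 14875 (a = 16417 - 1542 = 14875)
X = 14875
20547 + X = 20547 + 14875 = 35422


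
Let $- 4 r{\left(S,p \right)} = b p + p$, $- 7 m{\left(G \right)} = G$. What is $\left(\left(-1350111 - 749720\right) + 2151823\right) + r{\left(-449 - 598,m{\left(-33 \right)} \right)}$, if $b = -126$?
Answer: $\frac{1459901}{28} \approx 52139.0$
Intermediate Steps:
$m{\left(G \right)} = - \frac{G}{7}$
$r{\left(S,p \right)} = \frac{125 p}{4}$ ($r{\left(S,p \right)} = - \frac{- 126 p + p}{4} = - \frac{\left(-125\right) p}{4} = \frac{125 p}{4}$)
$\left(\left(-1350111 - 749720\right) + 2151823\right) + r{\left(-449 - 598,m{\left(-33 \right)} \right)} = \left(\left(-1350111 - 749720\right) + 2151823\right) + \frac{125 \left(\left(- \frac{1}{7}\right) \left(-33\right)\right)}{4} = \left(\left(-1350111 - 749720\right) + 2151823\right) + \frac{125}{4} \cdot \frac{33}{7} = \left(-2099831 + 2151823\right) + \frac{4125}{28} = 51992 + \frac{4125}{28} = \frac{1459901}{28}$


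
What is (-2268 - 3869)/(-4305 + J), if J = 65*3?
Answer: 6137/4110 ≈ 1.4932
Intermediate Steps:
J = 195
(-2268 - 3869)/(-4305 + J) = (-2268 - 3869)/(-4305 + 195) = -6137/(-4110) = -6137*(-1/4110) = 6137/4110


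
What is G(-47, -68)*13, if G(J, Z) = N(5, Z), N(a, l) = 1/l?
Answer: -13/68 ≈ -0.19118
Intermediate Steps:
G(J, Z) = 1/Z
G(-47, -68)*13 = 13/(-68) = -1/68*13 = -13/68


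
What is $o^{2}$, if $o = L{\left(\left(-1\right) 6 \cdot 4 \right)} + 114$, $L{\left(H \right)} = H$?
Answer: $8100$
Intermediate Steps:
$o = 90$ ($o = \left(-1\right) 6 \cdot 4 + 114 = \left(-6\right) 4 + 114 = -24 + 114 = 90$)
$o^{2} = 90^{2} = 8100$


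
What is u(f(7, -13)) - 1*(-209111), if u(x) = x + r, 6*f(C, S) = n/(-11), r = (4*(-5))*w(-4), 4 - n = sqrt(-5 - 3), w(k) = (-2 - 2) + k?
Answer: 6905941/33 + I*sqrt(2)/33 ≈ 2.0927e+5 + 0.042855*I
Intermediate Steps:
w(k) = -4 + k
n = 4 - 2*I*sqrt(2) (n = 4 - sqrt(-5 - 3) = 4 - sqrt(-8) = 4 - 2*I*sqrt(2) ≈ 4.0 - 2.8284*I)
r = 160 (r = (4*(-5))*(-4 - 4) = -20*(-8) = 160)
f(C, S) = -2/33 + I*sqrt(2)/33 (f(C, S) = ((4 - 2*I*sqrt(2))/(-11))/6 = ((4 - 2*I*sqrt(2))*(-1/11))/6 = (-4/11 + 2*I*sqrt(2)/11)/6 = -2/33 + I*sqrt(2)/33)
u(x) = 160 + x (u(x) = x + 160 = 160 + x)
u(f(7, -13)) - 1*(-209111) = (160 + (-2/33 + I*sqrt(2)/33)) - 1*(-209111) = (5278/33 + I*sqrt(2)/33) + 209111 = 6905941/33 + I*sqrt(2)/33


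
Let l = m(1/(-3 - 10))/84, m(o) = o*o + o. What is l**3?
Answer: -1/1655595487 ≈ -6.0401e-10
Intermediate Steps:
m(o) = o + o**2 (m(o) = o**2 + o = o + o**2)
l = -1/1183 (l = ((1 + 1/(-3 - 10))/(-3 - 10))/84 = ((1 + 1/(-13))/(-13))*(1/84) = -(1 - 1/13)/13*(1/84) = -1/13*12/13*(1/84) = -12/169*1/84 = -1/1183 ≈ -0.00084531)
l**3 = (-1/1183)**3 = -1/1655595487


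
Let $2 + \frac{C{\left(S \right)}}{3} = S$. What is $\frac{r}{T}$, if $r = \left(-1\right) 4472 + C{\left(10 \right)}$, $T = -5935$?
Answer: $\frac{4448}{5935} \approx 0.74945$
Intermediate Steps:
$C{\left(S \right)} = -6 + 3 S$
$r = -4448$ ($r = \left(-1\right) 4472 + \left(-6 + 3 \cdot 10\right) = -4472 + \left(-6 + 30\right) = -4472 + 24 = -4448$)
$\frac{r}{T} = - \frac{4448}{-5935} = \left(-4448\right) \left(- \frac{1}{5935}\right) = \frac{4448}{5935}$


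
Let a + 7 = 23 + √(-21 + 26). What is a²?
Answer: (16 + √5)² ≈ 332.55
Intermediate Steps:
a = 16 + √5 (a = -7 + (23 + √(-21 + 26)) = -7 + (23 + √5) = 16 + √5 ≈ 18.236)
a² = (16 + √5)²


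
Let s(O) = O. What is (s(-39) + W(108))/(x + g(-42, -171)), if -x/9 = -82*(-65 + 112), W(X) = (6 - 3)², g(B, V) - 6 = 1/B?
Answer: -1260/1457063 ≈ -0.00086475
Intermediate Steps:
g(B, V) = 6 + 1/B
W(X) = 9 (W(X) = 3² = 9)
x = 34686 (x = -(-738)*(-65 + 112) = -(-738)*47 = -9*(-3854) = 34686)
(s(-39) + W(108))/(x + g(-42, -171)) = (-39 + 9)/(34686 + (6 + 1/(-42))) = -30/(34686 + (6 - 1/42)) = -30/(34686 + 251/42) = -30/1457063/42 = -30*42/1457063 = -1260/1457063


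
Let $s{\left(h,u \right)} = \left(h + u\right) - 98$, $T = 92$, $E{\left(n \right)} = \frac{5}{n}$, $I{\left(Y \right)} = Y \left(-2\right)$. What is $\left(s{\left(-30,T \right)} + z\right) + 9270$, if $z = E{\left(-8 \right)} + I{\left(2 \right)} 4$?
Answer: $\frac{73739}{8} \approx 9217.4$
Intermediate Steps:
$I{\left(Y \right)} = - 2 Y$
$s{\left(h,u \right)} = -98 + h + u$
$z = - \frac{133}{8}$ ($z = \frac{5}{-8} + \left(-2\right) 2 \cdot 4 = 5 \left(- \frac{1}{8}\right) - 16 = - \frac{5}{8} - 16 = - \frac{133}{8} \approx -16.625$)
$\left(s{\left(-30,T \right)} + z\right) + 9270 = \left(\left(-98 - 30 + 92\right) - \frac{133}{8}\right) + 9270 = \left(-36 - \frac{133}{8}\right) + 9270 = - \frac{421}{8} + 9270 = \frac{73739}{8}$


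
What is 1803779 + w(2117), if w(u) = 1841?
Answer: 1805620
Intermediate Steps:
1803779 + w(2117) = 1803779 + 1841 = 1805620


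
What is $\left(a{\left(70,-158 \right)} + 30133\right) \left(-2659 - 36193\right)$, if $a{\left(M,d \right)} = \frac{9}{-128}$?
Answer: $- \frac{37463186695}{32} \approx -1.1707 \cdot 10^{9}$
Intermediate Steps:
$a{\left(M,d \right)} = - \frac{9}{128}$ ($a{\left(M,d \right)} = 9 \left(- \frac{1}{128}\right) = - \frac{9}{128}$)
$\left(a{\left(70,-158 \right)} + 30133\right) \left(-2659 - 36193\right) = \left(- \frac{9}{128} + 30133\right) \left(-2659 - 36193\right) = \frac{3857015}{128} \left(-38852\right) = - \frac{37463186695}{32}$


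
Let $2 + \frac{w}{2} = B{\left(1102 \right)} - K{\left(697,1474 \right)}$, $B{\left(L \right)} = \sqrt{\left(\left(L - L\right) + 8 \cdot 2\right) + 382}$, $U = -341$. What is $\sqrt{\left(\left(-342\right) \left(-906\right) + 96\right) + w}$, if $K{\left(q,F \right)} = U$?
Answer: $\sqrt{310626 + 2 \sqrt{398}} \approx 557.37$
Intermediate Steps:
$K{\left(q,F \right)} = -341$
$B{\left(L \right)} = \sqrt{398}$ ($B{\left(L \right)} = \sqrt{\left(0 + 16\right) + 382} = \sqrt{16 + 382} = \sqrt{398}$)
$w = 678 + 2 \sqrt{398}$ ($w = -4 + 2 \left(\sqrt{398} - -341\right) = -4 + 2 \left(\sqrt{398} + 341\right) = -4 + 2 \left(341 + \sqrt{398}\right) = -4 + \left(682 + 2 \sqrt{398}\right) = 678 + 2 \sqrt{398} \approx 717.9$)
$\sqrt{\left(\left(-342\right) \left(-906\right) + 96\right) + w} = \sqrt{\left(\left(-342\right) \left(-906\right) + 96\right) + \left(678 + 2 \sqrt{398}\right)} = \sqrt{\left(309852 + 96\right) + \left(678 + 2 \sqrt{398}\right)} = \sqrt{309948 + \left(678 + 2 \sqrt{398}\right)} = \sqrt{310626 + 2 \sqrt{398}}$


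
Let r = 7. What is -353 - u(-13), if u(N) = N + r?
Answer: -347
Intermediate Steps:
u(N) = 7 + N (u(N) = N + 7 = 7 + N)
-353 - u(-13) = -353 - (7 - 13) = -353 - 1*(-6) = -353 + 6 = -347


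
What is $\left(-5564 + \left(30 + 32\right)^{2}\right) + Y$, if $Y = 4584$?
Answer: $2864$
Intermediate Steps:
$\left(-5564 + \left(30 + 32\right)^{2}\right) + Y = \left(-5564 + \left(30 + 32\right)^{2}\right) + 4584 = \left(-5564 + 62^{2}\right) + 4584 = \left(-5564 + 3844\right) + 4584 = -1720 + 4584 = 2864$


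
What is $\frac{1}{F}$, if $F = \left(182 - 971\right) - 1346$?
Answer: $- \frac{1}{2135} \approx -0.00046838$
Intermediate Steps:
$F = -2135$ ($F = \left(182 - 971\right) - 1346 = -789 - 1346 = -2135$)
$\frac{1}{F} = \frac{1}{-2135} = - \frac{1}{2135}$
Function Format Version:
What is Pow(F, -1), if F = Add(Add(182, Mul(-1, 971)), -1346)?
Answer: Rational(-1, 2135) ≈ -0.00046838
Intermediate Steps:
F = -2135 (F = Add(Add(182, -971), -1346) = Add(-789, -1346) = -2135)
Pow(F, -1) = Pow(-2135, -1) = Rational(-1, 2135)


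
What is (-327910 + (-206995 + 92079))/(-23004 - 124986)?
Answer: 221413/73995 ≈ 2.9923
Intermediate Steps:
(-327910 + (-206995 + 92079))/(-23004 - 124986) = (-327910 - 114916)/(-147990) = -442826*(-1/147990) = 221413/73995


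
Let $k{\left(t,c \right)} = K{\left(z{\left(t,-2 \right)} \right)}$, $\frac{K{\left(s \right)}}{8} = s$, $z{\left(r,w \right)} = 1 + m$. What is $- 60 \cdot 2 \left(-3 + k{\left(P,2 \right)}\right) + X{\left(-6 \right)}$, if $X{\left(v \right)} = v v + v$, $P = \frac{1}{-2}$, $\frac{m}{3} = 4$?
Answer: $-12090$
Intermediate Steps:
$m = 12$ ($m = 3 \cdot 4 = 12$)
$z{\left(r,w \right)} = 13$ ($z{\left(r,w \right)} = 1 + 12 = 13$)
$K{\left(s \right)} = 8 s$
$P = - \frac{1}{2} \approx -0.5$
$X{\left(v \right)} = v + v^{2}$ ($X{\left(v \right)} = v^{2} + v = v + v^{2}$)
$k{\left(t,c \right)} = 104$ ($k{\left(t,c \right)} = 8 \cdot 13 = 104$)
$- 60 \cdot 2 \left(-3 + k{\left(P,2 \right)}\right) + X{\left(-6 \right)} = - 60 \cdot 2 \left(-3 + 104\right) - 6 \left(1 - 6\right) = - 60 \cdot 2 \cdot 101 - -30 = \left(-60\right) 202 + 30 = -12120 + 30 = -12090$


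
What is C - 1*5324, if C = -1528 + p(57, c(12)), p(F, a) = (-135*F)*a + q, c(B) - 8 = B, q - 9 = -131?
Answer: -160874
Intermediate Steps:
q = -122 (q = 9 - 131 = -122)
c(B) = 8 + B
p(F, a) = -122 - 135*F*a (p(F, a) = (-135*F)*a - 122 = -135*F*a - 122 = -122 - 135*F*a)
C = -155550 (C = -1528 + (-122 - 135*57*(8 + 12)) = -1528 + (-122 - 135*57*20) = -1528 + (-122 - 153900) = -1528 - 154022 = -155550)
C - 1*5324 = -155550 - 1*5324 = -155550 - 5324 = -160874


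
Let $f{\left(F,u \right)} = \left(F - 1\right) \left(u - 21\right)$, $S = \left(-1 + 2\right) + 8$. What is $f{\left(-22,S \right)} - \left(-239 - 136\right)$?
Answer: $651$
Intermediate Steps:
$S = 9$ ($S = 1 + 8 = 9$)
$f{\left(F,u \right)} = \left(-1 + F\right) \left(-21 + u\right)$
$f{\left(-22,S \right)} - \left(-239 - 136\right) = \left(21 - 9 - -462 - 198\right) - \left(-239 - 136\right) = \left(21 - 9 + 462 - 198\right) - \left(-239 - 136\right) = 276 - -375 = 276 + 375 = 651$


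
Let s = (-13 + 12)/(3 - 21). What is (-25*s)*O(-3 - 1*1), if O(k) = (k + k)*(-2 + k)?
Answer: -200/3 ≈ -66.667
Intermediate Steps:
O(k) = 2*k*(-2 + k) (O(k) = (2*k)*(-2 + k) = 2*k*(-2 + k))
s = 1/18 (s = -1/(-18) = -1*(-1/18) = 1/18 ≈ 0.055556)
(-25*s)*O(-3 - 1*1) = (-25*1/18)*(2*(-3 - 1*1)*(-2 + (-3 - 1*1))) = -25*(-3 - 1)*(-2 + (-3 - 1))/9 = -25*(-4)*(-2 - 4)/9 = -25*(-4)*(-6)/9 = -25/18*48 = -200/3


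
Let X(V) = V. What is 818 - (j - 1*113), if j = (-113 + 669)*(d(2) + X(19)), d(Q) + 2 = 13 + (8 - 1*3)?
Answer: -18529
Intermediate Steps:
d(Q) = 16 (d(Q) = -2 + (13 + (8 - 1*3)) = -2 + (13 + (8 - 3)) = -2 + (13 + 5) = -2 + 18 = 16)
j = 19460 (j = (-113 + 669)*(16 + 19) = 556*35 = 19460)
818 - (j - 1*113) = 818 - (19460 - 1*113) = 818 - (19460 - 113) = 818 - 1*19347 = 818 - 19347 = -18529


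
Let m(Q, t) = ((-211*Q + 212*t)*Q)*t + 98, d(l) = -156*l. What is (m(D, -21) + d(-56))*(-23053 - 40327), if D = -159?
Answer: -6158236383460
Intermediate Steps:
m(Q, t) = 98 + Q*t*(-211*Q + 212*t) (m(Q, t) = (Q*(-211*Q + 212*t))*t + 98 = Q*t*(-211*Q + 212*t) + 98 = 98 + Q*t*(-211*Q + 212*t))
(m(D, -21) + d(-56))*(-23053 - 40327) = ((98 - 211*(-21)*(-159)**2 + 212*(-159)*(-21)**2) - 156*(-56))*(-23053 - 40327) = ((98 - 211*(-21)*25281 + 212*(-159)*441) + 8736)*(-63380) = ((98 + 112020111 - 14865228) + 8736)*(-63380) = (97154981 + 8736)*(-63380) = 97163717*(-63380) = -6158236383460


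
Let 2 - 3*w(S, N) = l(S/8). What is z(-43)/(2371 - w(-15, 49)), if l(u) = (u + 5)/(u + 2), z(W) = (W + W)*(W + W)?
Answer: 5547/1784 ≈ 3.1093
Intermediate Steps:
z(W) = 4*W² (z(W) = (2*W)*(2*W) = 4*W²)
l(u) = (5 + u)/(2 + u)
w(S, N) = ⅔ - (5 + S/8)/(3*(2 + S/8))
z(-43)/(2371 - w(-15, 49)) = (4*(-43)²)/(2371 - (-8 - 15)/(3*(16 - 15))) = (4*1849)/(2371 - (-23)/(3*1)) = 7396/(2371 - (-23)/3) = 7396/(2371 - 1*(-23/3)) = 7396/(2371 + 23/3) = 7396/(7136/3) = 7396*(3/7136) = 5547/1784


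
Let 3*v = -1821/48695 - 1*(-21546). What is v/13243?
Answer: 349726883/644867885 ≈ 0.54232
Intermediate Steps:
v = 349726883/48695 (v = (-1821/48695 - 1*(-21546))/3 = (-1821*1/48695 + 21546)/3 = (-1821/48695 + 21546)/3 = (⅓)*(1049180649/48695) = 349726883/48695 ≈ 7182.0)
v/13243 = (349726883/48695)/13243 = (349726883/48695)*(1/13243) = 349726883/644867885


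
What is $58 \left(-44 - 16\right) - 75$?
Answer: $-3555$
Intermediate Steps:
$58 \left(-44 - 16\right) - 75 = 58 \left(-60\right) - 75 = -3480 - 75 = -3555$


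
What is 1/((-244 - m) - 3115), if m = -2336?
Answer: -1/1023 ≈ -0.00097752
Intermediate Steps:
1/((-244 - m) - 3115) = 1/((-244 - 1*(-2336)) - 3115) = 1/((-244 + 2336) - 3115) = 1/(2092 - 3115) = 1/(-1023) = -1/1023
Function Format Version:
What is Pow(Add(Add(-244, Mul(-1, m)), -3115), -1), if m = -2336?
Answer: Rational(-1, 1023) ≈ -0.00097752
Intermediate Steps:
Pow(Add(Add(-244, Mul(-1, m)), -3115), -1) = Pow(Add(Add(-244, Mul(-1, -2336)), -3115), -1) = Pow(Add(Add(-244, 2336), -3115), -1) = Pow(Add(2092, -3115), -1) = Pow(-1023, -1) = Rational(-1, 1023)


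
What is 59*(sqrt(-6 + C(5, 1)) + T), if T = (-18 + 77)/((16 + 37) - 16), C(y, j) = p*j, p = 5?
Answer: 3481/37 + 59*I ≈ 94.081 + 59.0*I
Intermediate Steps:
C(y, j) = 5*j
T = 59/37 (T = 59/(53 - 16) = 59/37 ≈ 1.5946)
59*(sqrt(-6 + C(5, 1)) + T) = 59*(sqrt(-6 + 5*1) + 59/37) = 59*(sqrt(-6 + 5) + 59/37) = 59*(sqrt(-1) + 59/37) = 59*(I + 59/37) = 59*(59/37 + I) = 3481/37 + 59*I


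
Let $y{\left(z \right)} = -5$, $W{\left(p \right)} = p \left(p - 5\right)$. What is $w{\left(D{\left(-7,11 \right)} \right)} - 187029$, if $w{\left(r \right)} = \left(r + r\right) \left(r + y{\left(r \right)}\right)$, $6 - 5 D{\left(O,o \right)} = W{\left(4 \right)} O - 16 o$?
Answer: $- \frac{4635993}{25} \approx -1.8544 \cdot 10^{5}$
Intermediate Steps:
$W{\left(p \right)} = p \left(-5 + p\right)$
$D{\left(O,o \right)} = \frac{6}{5} + \frac{4 O}{5} + \frac{16 o}{5}$ ($D{\left(O,o \right)} = \frac{6}{5} - \frac{4 \left(-5 + 4\right) O - 16 o}{5} = \frac{6}{5} - \frac{4 \left(-1\right) O - 16 o}{5} = \frac{6}{5} - \frac{- 4 O - 16 o}{5} = \frac{6}{5} - \frac{- 16 o - 4 O}{5} = \frac{6}{5} + \left(\frac{4 O}{5} + \frac{16 o}{5}\right) = \frac{6}{5} + \frac{4 O}{5} + \frac{16 o}{5}$)
$w{\left(r \right)} = 2 r \left(-5 + r\right)$ ($w{\left(r \right)} = \left(r + r\right) \left(r - 5\right) = 2 r \left(-5 + r\right)$)
$w{\left(D{\left(-7,11 \right)} \right)} - 187029 = 2 \left(\frac{6}{5} + \frac{4}{5} \left(-7\right) + \frac{16}{5} \cdot 11\right) \left(-5 + \left(\frac{6}{5} + \frac{4}{5} \left(-7\right) + \frac{16}{5} \cdot 11\right)\right) - 187029 = 2 \left(\frac{6}{5} - \frac{28}{5} + \frac{176}{5}\right) \left(-5 + \left(\frac{6}{5} - \frac{28}{5} + \frac{176}{5}\right)\right) - 187029 = 2 \cdot \frac{154}{5} \left(-5 + \frac{154}{5}\right) - 187029 = 2 \cdot \frac{154}{5} \cdot \frac{129}{5} - 187029 = \frac{39732}{25} - 187029 = - \frac{4635993}{25}$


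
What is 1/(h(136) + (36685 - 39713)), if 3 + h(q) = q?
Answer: -1/2895 ≈ -0.00034542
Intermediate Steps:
h(q) = -3 + q
1/(h(136) + (36685 - 39713)) = 1/((-3 + 136) + (36685 - 39713)) = 1/(133 - 3028) = 1/(-2895) = -1/2895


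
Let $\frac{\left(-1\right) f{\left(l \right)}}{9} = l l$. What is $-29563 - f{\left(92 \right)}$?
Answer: $46613$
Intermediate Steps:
$f{\left(l \right)} = - 9 l^{2}$ ($f{\left(l \right)} = - 9 l l = - 9 l^{2}$)
$-29563 - f{\left(92 \right)} = -29563 - - 9 \cdot 92^{2} = -29563 - \left(-9\right) 8464 = -29563 - -76176 = -29563 + 76176 = 46613$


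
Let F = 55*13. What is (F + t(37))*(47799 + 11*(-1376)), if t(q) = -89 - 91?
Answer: 17474705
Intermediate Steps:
F = 715
t(q) = -180
(F + t(37))*(47799 + 11*(-1376)) = (715 - 180)*(47799 + 11*(-1376)) = 535*(47799 - 15136) = 535*32663 = 17474705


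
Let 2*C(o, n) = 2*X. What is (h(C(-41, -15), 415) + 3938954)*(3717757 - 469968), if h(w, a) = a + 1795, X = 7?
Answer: 12800069086396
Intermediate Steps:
C(o, n) = 7 (C(o, n) = (2*7)/2 = (½)*14 = 7)
h(w, a) = 1795 + a
(h(C(-41, -15), 415) + 3938954)*(3717757 - 469968) = ((1795 + 415) + 3938954)*(3717757 - 469968) = (2210 + 3938954)*3247789 = 3941164*3247789 = 12800069086396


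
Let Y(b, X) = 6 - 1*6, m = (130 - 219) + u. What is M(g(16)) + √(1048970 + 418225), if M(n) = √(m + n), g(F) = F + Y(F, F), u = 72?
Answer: I + √1467195 ≈ 1211.3 + 1.0*I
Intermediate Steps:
m = -17 (m = (130 - 219) + 72 = -89 + 72 = -17)
Y(b, X) = 0 (Y(b, X) = 6 - 6 = 0)
g(F) = F (g(F) = F + 0 = F)
M(n) = √(-17 + n)
M(g(16)) + √(1048970 + 418225) = √(-17 + 16) + √(1048970 + 418225) = √(-1) + √1467195 = I + √1467195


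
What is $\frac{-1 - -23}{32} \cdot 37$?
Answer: $\frac{407}{16} \approx 25.438$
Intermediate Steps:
$\frac{-1 - -23}{32} \cdot 37 = \frac{-1 + 23}{32} \cdot 37 = \frac{1}{32} \cdot 22 \cdot 37 = \frac{11}{16} \cdot 37 = \frac{407}{16}$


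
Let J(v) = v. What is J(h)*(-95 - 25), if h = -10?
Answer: 1200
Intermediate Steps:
J(h)*(-95 - 25) = -10*(-95 - 25) = -10*(-120) = 1200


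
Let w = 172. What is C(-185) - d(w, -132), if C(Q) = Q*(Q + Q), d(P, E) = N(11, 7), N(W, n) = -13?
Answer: 68463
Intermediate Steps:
d(P, E) = -13
C(Q) = 2*Q² (C(Q) = Q*(2*Q) = 2*Q²)
C(-185) - d(w, -132) = 2*(-185)² - 1*(-13) = 2*34225 + 13 = 68450 + 13 = 68463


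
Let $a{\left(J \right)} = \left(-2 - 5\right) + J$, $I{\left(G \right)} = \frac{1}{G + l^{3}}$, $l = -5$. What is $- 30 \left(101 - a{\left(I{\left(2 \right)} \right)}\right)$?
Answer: $- \frac{132850}{41} \approx -3240.2$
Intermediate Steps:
$I{\left(G \right)} = \frac{1}{-125 + G}$ ($I{\left(G \right)} = \frac{1}{G + \left(-5\right)^{3}} = \frac{1}{G - 125} = \frac{1}{-125 + G}$)
$a{\left(J \right)} = -7 + J$
$- 30 \left(101 - a{\left(I{\left(2 \right)} \right)}\right) = - 30 \left(101 - \left(-7 + \frac{1}{-125 + 2}\right)\right) = - 30 \left(101 - \left(-7 + \frac{1}{-123}\right)\right) = - 30 \left(101 - \left(-7 - \frac{1}{123}\right)\right) = - 30 \left(101 - - \frac{862}{123}\right) = - 30 \left(101 + \frac{862}{123}\right) = \left(-30\right) \frac{13285}{123} = - \frac{132850}{41}$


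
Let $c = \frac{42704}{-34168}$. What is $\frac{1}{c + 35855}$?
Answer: $\frac{4271}{153131367} \approx 2.7891 \cdot 10^{-5}$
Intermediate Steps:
$c = - \frac{5338}{4271}$ ($c = 42704 \left(- \frac{1}{34168}\right) = - \frac{5338}{4271} \approx -1.2498$)
$\frac{1}{c + 35855} = \frac{1}{- \frac{5338}{4271} + 35855} = \frac{1}{\frac{153131367}{4271}} = \frac{4271}{153131367}$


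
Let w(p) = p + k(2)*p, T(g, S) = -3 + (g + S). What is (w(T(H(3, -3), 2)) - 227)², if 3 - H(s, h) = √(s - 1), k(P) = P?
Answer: 48859 + 1326*√2 ≈ 50734.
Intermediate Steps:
H(s, h) = 3 - √(-1 + s) (H(s, h) = 3 - √(s - 1) = 3 - √(-1 + s))
T(g, S) = -3 + S + g (T(g, S) = -3 + (S + g) = -3 + S + g)
w(p) = 3*p (w(p) = p + 2*p = 3*p)
(w(T(H(3, -3), 2)) - 227)² = (3*(-3 + 2 + (3 - √(-1 + 3))) - 227)² = (3*(-3 + 2 + (3 - √2)) - 227)² = (3*(2 - √2) - 227)² = ((6 - 3*√2) - 227)² = (-221 - 3*√2)²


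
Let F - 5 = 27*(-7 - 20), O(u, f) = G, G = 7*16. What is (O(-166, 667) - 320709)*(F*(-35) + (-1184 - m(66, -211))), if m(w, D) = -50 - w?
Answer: -7781530384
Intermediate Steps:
G = 112
O(u, f) = 112
F = -724 (F = 5 + 27*(-7 - 20) = 5 + 27*(-27) = 5 - 729 = -724)
(O(-166, 667) - 320709)*(F*(-35) + (-1184 - m(66, -211))) = (112 - 320709)*(-724*(-35) + (-1184 - (-50 - 1*66))) = -320597*(25340 + (-1184 - (-50 - 66))) = -320597*(25340 + (-1184 - 1*(-116))) = -320597*(25340 + (-1184 + 116)) = -320597*(25340 - 1068) = -320597*24272 = -7781530384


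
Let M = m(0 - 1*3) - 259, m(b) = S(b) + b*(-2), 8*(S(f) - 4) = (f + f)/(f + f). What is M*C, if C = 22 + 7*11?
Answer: -197109/8 ≈ -24639.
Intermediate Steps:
S(f) = 33/8 (S(f) = 4 + ((f + f)/(f + f))/8 = 4 + ((2*f)/((2*f)))/8 = 4 + ((2*f)*(1/(2*f)))/8 = 4 + (⅛)*1 = 4 + ⅛ = 33/8)
m(b) = 33/8 - 2*b (m(b) = 33/8 + b*(-2) = 33/8 - 2*b)
M = -1991/8 (M = (33/8 - 2*(0 - 1*3)) - 259 = (33/8 - 2*(0 - 3)) - 259 = (33/8 - 2*(-3)) - 259 = (33/8 + 6) - 259 = 81/8 - 259 = -1991/8 ≈ -248.88)
C = 99 (C = 22 + 77 = 99)
M*C = -1991/8*99 = -197109/8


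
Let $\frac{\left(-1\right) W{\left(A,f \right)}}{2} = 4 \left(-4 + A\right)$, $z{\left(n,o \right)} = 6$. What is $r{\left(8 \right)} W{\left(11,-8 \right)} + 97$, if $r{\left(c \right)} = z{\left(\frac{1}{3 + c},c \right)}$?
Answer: $-239$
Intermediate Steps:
$W{\left(A,f \right)} = 32 - 8 A$ ($W{\left(A,f \right)} = - 2 \cdot 4 \left(-4 + A\right) = - 2 \left(-16 + 4 A\right) = 32 - 8 A$)
$r{\left(c \right)} = 6$
$r{\left(8 \right)} W{\left(11,-8 \right)} + 97 = 6 \left(32 - 88\right) + 97 = 6 \left(-56\right) + 97 = -336 + 97 = -239$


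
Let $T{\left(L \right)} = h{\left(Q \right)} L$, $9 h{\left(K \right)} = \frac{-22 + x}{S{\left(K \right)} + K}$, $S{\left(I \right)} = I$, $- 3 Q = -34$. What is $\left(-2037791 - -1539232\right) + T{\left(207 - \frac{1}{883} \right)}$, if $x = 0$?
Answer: $- \frac{22452612737}{45033} \approx -4.9858 \cdot 10^{5}$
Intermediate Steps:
$Q = \frac{34}{3}$ ($Q = \left(- \frac{1}{3}\right) \left(-34\right) = \frac{34}{3} \approx 11.333$)
$h{\left(K \right)} = - \frac{11}{9 K}$ ($h{\left(K \right)} = \frac{\left(-22 + 0\right) \frac{1}{K + K}}{9} = \frac{\left(-22\right) \frac{1}{2 K}}{9} = \frac{\left(-11\right) \frac{1}{K}}{9} = - \frac{11}{9 K}$)
$T{\left(L \right)} = - \frac{11 L}{102}$ ($T{\left(L \right)} = - \frac{11}{9 \cdot \frac{34}{3}} L = \left(- \frac{11}{9}\right) \frac{3}{34} L = - \frac{11 L}{102}$)
$\left(-2037791 - -1539232\right) + T{\left(207 - \frac{1}{883} \right)} = \left(-2037791 - -1539232\right) - \frac{11 \left(207 - \frac{1}{883}\right)}{102} = \left(-2037791 + 1539232\right) - \frac{11 \left(207 - \frac{1}{883}\right)}{102} = -498559 - \frac{11 \left(207 - \frac{1}{883}\right)}{102} = -498559 - \frac{1005290}{45033} = - \frac{22452612737}{45033}$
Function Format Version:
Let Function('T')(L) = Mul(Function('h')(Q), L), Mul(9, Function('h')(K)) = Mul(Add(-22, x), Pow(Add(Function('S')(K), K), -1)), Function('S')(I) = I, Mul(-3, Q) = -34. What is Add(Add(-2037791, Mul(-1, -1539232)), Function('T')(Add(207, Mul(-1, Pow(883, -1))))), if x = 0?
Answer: Rational(-22452612737, 45033) ≈ -4.9858e+5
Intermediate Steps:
Q = Rational(34, 3) (Q = Mul(Rational(-1, 3), -34) = Rational(34, 3) ≈ 11.333)
Function('h')(K) = Mul(Rational(-11, 9), Pow(K, -1)) (Function('h')(K) = Mul(Rational(1, 9), Mul(Add(-22, 0), Pow(Add(K, K), -1))) = Mul(Rational(1, 9), Mul(-22, Pow(Mul(2, K), -1))) = Mul(Rational(1, 9), Mul(-22, Mul(Rational(1, 2), Pow(K, -1)))) = Mul(Rational(1, 9), Mul(-11, Pow(K, -1))) = Mul(Rational(-11, 9), Pow(K, -1)))
Function('T')(L) = Mul(Rational(-11, 102), L) (Function('T')(L) = Mul(Mul(Rational(-11, 9), Pow(Rational(34, 3), -1)), L) = Mul(Mul(Rational(-11, 9), Rational(3, 34)), L) = Mul(Rational(-11, 102), L))
Add(Add(-2037791, Mul(-1, -1539232)), Function('T')(Add(207, Mul(-1, Pow(883, -1))))) = Add(Add(-2037791, Mul(-1, -1539232)), Mul(Rational(-11, 102), Add(207, Mul(-1, Pow(883, -1))))) = Add(Add(-2037791, 1539232), Mul(Rational(-11, 102), Add(207, Mul(-1, Rational(1, 883))))) = Add(-498559, Mul(Rational(-11, 102), Add(207, Rational(-1, 883)))) = Add(-498559, Mul(Rational(-11, 102), Rational(182780, 883))) = Add(-498559, Rational(-1005290, 45033)) = Rational(-22452612737, 45033)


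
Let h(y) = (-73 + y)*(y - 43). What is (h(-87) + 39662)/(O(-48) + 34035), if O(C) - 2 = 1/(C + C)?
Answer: 5804352/3267551 ≈ 1.7764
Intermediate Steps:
O(C) = 2 + 1/(2*C) (O(C) = 2 + 1/(C + C) = 2 + 1/(2*C))
h(y) = (-73 + y)*(-43 + y)
(h(-87) + 39662)/(O(-48) + 34035) = ((3139 + (-87)² - 116*(-87)) + 39662)/((2 + (½)/(-48)) + 34035) = ((3139 + 7569 + 10092) + 39662)/((2 + (½)*(-1/48)) + 34035) = (20800 + 39662)/((2 - 1/96) + 34035) = 60462/(191/96 + 34035) = 60462/(3267551/96) = 60462*(96/3267551) = 5804352/3267551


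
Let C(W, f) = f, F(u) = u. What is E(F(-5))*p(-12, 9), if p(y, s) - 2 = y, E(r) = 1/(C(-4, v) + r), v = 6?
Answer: -10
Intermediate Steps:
E(r) = 1/(6 + r)
p(y, s) = 2 + y
E(F(-5))*p(-12, 9) = (2 - 12)/(6 - 5) = -10/1 = 1*(-10) = -10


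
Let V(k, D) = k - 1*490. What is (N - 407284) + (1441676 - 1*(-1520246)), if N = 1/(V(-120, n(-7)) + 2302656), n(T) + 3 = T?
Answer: 5880894189349/2302046 ≈ 2.5546e+6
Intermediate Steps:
n(T) = -3 + T
V(k, D) = -490 + k (V(k, D) = k - 490 = -490 + k)
N = 1/2302046 (N = 1/((-490 - 120) + 2302656) = 1/(-610 + 2302656) = 1/2302046 ≈ 4.3440e-7)
(N - 407284) + (1441676 - 1*(-1520246)) = (1/2302046 - 407284) + (1441676 - 1*(-1520246)) = -937586503063/2302046 + (1441676 + 1520246) = -937586503063/2302046 + 2961922 = 5880894189349/2302046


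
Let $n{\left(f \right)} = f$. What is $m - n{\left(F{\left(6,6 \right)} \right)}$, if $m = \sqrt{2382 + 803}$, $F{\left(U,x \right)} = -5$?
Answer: $5 + 7 \sqrt{65} \approx 61.436$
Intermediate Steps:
$m = 7 \sqrt{65}$ ($m = \sqrt{3185} = 7 \sqrt{65} \approx 56.436$)
$m - n{\left(F{\left(6,6 \right)} \right)} = 7 \sqrt{65} - -5 = 7 \sqrt{65} + 5 = 5 + 7 \sqrt{65}$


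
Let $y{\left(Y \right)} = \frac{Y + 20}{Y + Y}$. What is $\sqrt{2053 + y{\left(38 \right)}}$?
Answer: $\frac{\sqrt{2965634}}{38} \approx 45.318$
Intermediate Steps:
$y{\left(Y \right)} = \frac{20 + Y}{2 Y}$
$\sqrt{2053 + y{\left(38 \right)}} = \sqrt{2053 + \frac{20 + 38}{2 \cdot 38}} = \sqrt{2053 + \frac{1}{2} \cdot \frac{1}{38} \cdot 58} = \sqrt{2053 + \frac{29}{38}} = \sqrt{\frac{78043}{38}} = \frac{\sqrt{2965634}}{38}$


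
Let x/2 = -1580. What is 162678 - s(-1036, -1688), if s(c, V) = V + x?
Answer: 167526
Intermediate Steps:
x = -3160 (x = 2*(-1580) = -3160)
s(c, V) = -3160 + V (s(c, V) = V - 3160 = -3160 + V)
162678 - s(-1036, -1688) = 162678 - (-3160 - 1688) = 162678 - 1*(-4848) = 162678 + 4848 = 167526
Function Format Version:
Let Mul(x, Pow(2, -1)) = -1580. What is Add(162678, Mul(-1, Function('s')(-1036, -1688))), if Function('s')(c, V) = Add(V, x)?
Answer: 167526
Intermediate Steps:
x = -3160 (x = Mul(2, -1580) = -3160)
Function('s')(c, V) = Add(-3160, V) (Function('s')(c, V) = Add(V, -3160) = Add(-3160, V))
Add(162678, Mul(-1, Function('s')(-1036, -1688))) = Add(162678, Mul(-1, Add(-3160, -1688))) = Add(162678, Mul(-1, -4848)) = Add(162678, 4848) = 167526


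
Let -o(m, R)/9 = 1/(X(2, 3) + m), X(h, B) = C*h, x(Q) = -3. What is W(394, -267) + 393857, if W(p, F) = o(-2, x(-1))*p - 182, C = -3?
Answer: 1576473/4 ≈ 3.9412e+5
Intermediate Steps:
X(h, B) = -3*h
o(m, R) = -9/(-6 + m) (o(m, R) = -9/(-3*2 + m) = -9/(-6 + m))
W(p, F) = -182 + 9*p/8 (W(p, F) = (-9/(-6 - 2))*p - 182 = (-9/(-8))*p - 182 = (-9*(-⅛))*p - 182 = 9*p/8 - 182 = -182 + 9*p/8)
W(394, -267) + 393857 = (-182 + (9/8)*394) + 393857 = (-182 + 1773/4) + 393857 = 1045/4 + 393857 = 1576473/4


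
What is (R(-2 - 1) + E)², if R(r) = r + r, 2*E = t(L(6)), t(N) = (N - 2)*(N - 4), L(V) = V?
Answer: 4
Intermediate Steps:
t(N) = (-4 + N)*(-2 + N) (t(N) = (-2 + N)*(-4 + N) = (-4 + N)*(-2 + N))
E = 4 (E = (8 + 6² - 6*6)/2 = (8 + 36 - 36)/2 = (½)*8 = 4)
R(r) = 2*r
(R(-2 - 1) + E)² = (2*(-2 - 1) + 4)² = (2*(-3) + 4)² = (-6 + 4)² = (-2)² = 4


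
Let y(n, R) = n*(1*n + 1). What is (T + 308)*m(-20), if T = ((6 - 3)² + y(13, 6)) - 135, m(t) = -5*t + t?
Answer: 29120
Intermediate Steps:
m(t) = -4*t
y(n, R) = n*(1 + n) (y(n, R) = n*(n + 1) = n*(1 + n))
T = 56 (T = ((6 - 3)² + 13*(1 + 13)) - 135 = (3² + 13*14) - 135 = (9 + 182) - 135 = 191 - 135 = 56)
(T + 308)*m(-20) = (56 + 308)*(-4*(-20)) = 364*80 = 29120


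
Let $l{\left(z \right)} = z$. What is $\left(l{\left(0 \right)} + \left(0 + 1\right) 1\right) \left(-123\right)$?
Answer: $-123$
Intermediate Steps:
$\left(l{\left(0 \right)} + \left(0 + 1\right) 1\right) \left(-123\right) = \left(0 + \left(0 + 1\right) 1\right) \left(-123\right) = \left(0 + 1 \cdot 1\right) \left(-123\right) = \left(0 + 1\right) \left(-123\right) = 1 \left(-123\right) = -123$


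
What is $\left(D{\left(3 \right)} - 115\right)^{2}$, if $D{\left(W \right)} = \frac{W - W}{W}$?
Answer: $13225$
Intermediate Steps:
$D{\left(W \right)} = 0$ ($D{\left(W \right)} = \frac{0}{W} = 0$)
$\left(D{\left(3 \right)} - 115\right)^{2} = \left(0 - 115\right)^{2} = \left(-115\right)^{2} = 13225$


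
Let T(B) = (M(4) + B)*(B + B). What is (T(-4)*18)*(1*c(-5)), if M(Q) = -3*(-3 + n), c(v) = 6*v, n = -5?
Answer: 86400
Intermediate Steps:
M(Q) = 24 (M(Q) = -3*(-3 - 5) = -3*(-8) = 24)
T(B) = 2*B*(24 + B) (T(B) = (24 + B)*(B + B) = (24 + B)*(2*B) = 2*B*(24 + B))
(T(-4)*18)*(1*c(-5)) = ((2*(-4)*(24 - 4))*18)*(1*(6*(-5))) = ((2*(-4)*20)*18)*(1*(-30)) = -160*18*(-30) = -2880*(-30) = 86400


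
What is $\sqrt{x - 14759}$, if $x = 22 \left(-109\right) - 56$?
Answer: $i \sqrt{17213} \approx 131.2 i$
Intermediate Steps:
$x = -2454$ ($x = -2398 - 56 = -2454$)
$\sqrt{x - 14759} = \sqrt{-2454 - 14759} = \sqrt{-17213} = i \sqrt{17213}$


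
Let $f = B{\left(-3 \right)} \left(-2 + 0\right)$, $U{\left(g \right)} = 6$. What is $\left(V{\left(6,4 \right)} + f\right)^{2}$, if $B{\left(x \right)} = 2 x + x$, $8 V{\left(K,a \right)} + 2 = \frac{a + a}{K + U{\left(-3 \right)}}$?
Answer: $\frac{11449}{36} \approx 318.03$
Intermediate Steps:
$V{\left(K,a \right)} = - \frac{1}{4} + \frac{a}{4 \left(6 + K\right)}$ ($V{\left(K,a \right)} = - \frac{1}{4} + \frac{\left(a + a\right) \frac{1}{K + 6}}{8} = - \frac{1}{4} + \frac{2 a \frac{1}{6 + K}}{8} = - \frac{1}{4} + \frac{a}{4 \left(6 + K\right)}$)
$B{\left(x \right)} = 3 x$
$f = 18$ ($f = 3 \left(-3\right) \left(-2 + 0\right) = \left(-9\right) \left(-2\right) = 18$)
$\left(V{\left(6,4 \right)} + f\right)^{2} = \left(\frac{-6 + 4 - 6}{4 \left(6 + 6\right)} + 18\right)^{2} = \left(\frac{-6 + 4 - 6}{4 \cdot 12} + 18\right)^{2} = \left(\frac{1}{4} \cdot \frac{1}{12} \left(-8\right) + 18\right)^{2} = \left(- \frac{1}{6} + 18\right)^{2} = \left(\frac{107}{6}\right)^{2} = \frac{11449}{36}$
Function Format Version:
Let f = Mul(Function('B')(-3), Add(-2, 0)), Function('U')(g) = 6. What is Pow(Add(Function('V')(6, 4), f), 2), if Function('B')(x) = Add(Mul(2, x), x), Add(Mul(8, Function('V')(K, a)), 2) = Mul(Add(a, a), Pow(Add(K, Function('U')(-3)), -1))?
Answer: Rational(11449, 36) ≈ 318.03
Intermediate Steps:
Function('V')(K, a) = Add(Rational(-1, 4), Mul(Rational(1, 4), a, Pow(Add(6, K), -1))) (Function('V')(K, a) = Add(Rational(-1, 4), Mul(Rational(1, 8), Mul(Add(a, a), Pow(Add(K, 6), -1)))) = Add(Rational(-1, 4), Mul(Rational(1, 8), Mul(Mul(2, a), Pow(Add(6, K), -1)))) = Add(Rational(-1, 4), Mul(Rational(1, 8), Mul(2, a, Pow(Add(6, K), -1)))) = Add(Rational(-1, 4), Mul(Rational(1, 4), a, Pow(Add(6, K), -1))))
Function('B')(x) = Mul(3, x)
f = 18 (f = Mul(Mul(3, -3), Add(-2, 0)) = Mul(-9, -2) = 18)
Pow(Add(Function('V')(6, 4), f), 2) = Pow(Add(Mul(Rational(1, 4), Pow(Add(6, 6), -1), Add(-6, 4, Mul(-1, 6))), 18), 2) = Pow(Add(Mul(Rational(1, 4), Pow(12, -1), Add(-6, 4, -6)), 18), 2) = Pow(Add(Mul(Rational(1, 4), Rational(1, 12), -8), 18), 2) = Pow(Add(Rational(-1, 6), 18), 2) = Pow(Rational(107, 6), 2) = Rational(11449, 36)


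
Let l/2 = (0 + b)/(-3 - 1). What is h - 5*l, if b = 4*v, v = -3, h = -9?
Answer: -39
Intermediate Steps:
b = -12 (b = 4*(-3) = -12)
l = 6 (l = 2*((0 - 12)/(-3 - 1)) = 2*(-12/(-4)) = 2*(-12*(-¼)) = 2*3 = 6)
h - 5*l = -9 - 5*6 = -9 - 30 = -39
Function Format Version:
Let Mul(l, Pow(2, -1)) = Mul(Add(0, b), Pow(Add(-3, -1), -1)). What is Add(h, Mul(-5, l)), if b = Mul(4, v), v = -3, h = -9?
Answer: -39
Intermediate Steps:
b = -12 (b = Mul(4, -3) = -12)
l = 6 (l = Mul(2, Mul(Add(0, -12), Pow(Add(-3, -1), -1))) = Mul(2, Mul(-12, Pow(-4, -1))) = Mul(2, Mul(-12, Rational(-1, 4))) = Mul(2, 3) = 6)
Add(h, Mul(-5, l)) = Add(-9, Mul(-5, 6)) = Add(-9, -30) = -39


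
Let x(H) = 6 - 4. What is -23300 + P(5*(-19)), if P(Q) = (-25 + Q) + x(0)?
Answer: -23418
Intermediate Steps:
x(H) = 2
P(Q) = -23 + Q (P(Q) = (-25 + Q) + 2 = -23 + Q)
-23300 + P(5*(-19)) = -23300 + (-23 + 5*(-19)) = -23300 + (-23 - 95) = -23300 - 118 = -23418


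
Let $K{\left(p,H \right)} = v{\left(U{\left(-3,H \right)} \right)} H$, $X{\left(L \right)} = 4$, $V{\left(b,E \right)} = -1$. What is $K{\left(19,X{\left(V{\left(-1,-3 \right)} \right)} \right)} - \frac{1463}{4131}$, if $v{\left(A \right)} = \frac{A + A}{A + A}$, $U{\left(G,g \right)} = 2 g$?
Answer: $\frac{15061}{4131} \approx 3.6458$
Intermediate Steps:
$v{\left(A \right)} = 1$ ($v{\left(A \right)} = \frac{2 A}{2 A} = 2 A \frac{1}{2 A} = 1$)
$K{\left(p,H \right)} = H$ ($K{\left(p,H \right)} = 1 H = H$)
$K{\left(19,X{\left(V{\left(-1,-3 \right)} \right)} \right)} - \frac{1463}{4131} = 4 - \frac{1463}{4131} = \frac{15061}{4131}$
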